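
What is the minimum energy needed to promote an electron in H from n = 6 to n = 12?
0.2835 eV

The energy levels of a hydrogen-like atom are E_n = -13.6057 eV / n².

Energy at n = 6: E_6 = -13.6057 / 6² = -0.3779361 eV
Energy at n = 12: E_12 = -13.6057 / 12² = -0.0944840 eV

The excitation energy is the difference:
ΔE = E_12 - E_6
ΔE = -0.0944840 - (-0.3779361)
ΔE = 0.2835 eV

Since this is positive, energy must be absorbed (photon absorption).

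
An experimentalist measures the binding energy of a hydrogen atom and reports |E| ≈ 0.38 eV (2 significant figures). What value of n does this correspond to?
n = 6

The exact energy levels follow E_n = -13.6057 eV / n².

The measured value (-0.38 eV) is reported to only 2 significant figures, so we must test candidate n values and see which one matches to that precision.

Candidate energies:
  n = 4:  E = -13.6057/4² = -0.85036 eV
  n = 5:  E = -13.6057/5² = -0.54423 eV
  n = 6:  E = -13.6057/6² = -0.37794 eV  ← matches
  n = 7:  E = -13.6057/7² = -0.27767 eV
  n = 8:  E = -13.6057/8² = -0.21259 eV

Checking against the measurement of -0.38 eV (2 sig figs), only n = 6 agrees:
E_6 = -0.37794 eV, which rounds to -0.38 eV ✓

Therefore n = 6.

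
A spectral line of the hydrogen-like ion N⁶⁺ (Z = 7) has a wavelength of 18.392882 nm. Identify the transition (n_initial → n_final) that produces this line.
n = 10 → n = 3

First, find the photon energy from the wavelength (hc = 1239.84 eV·nm):
E = hc/λ = 1239.84 eV·nm / 18.392882 nm = 67.408686 eV

The energy levels of N⁶⁺ satisfy E_n = -13.6057 × 7² / n² eV, so an emission n_i → n_f releases
ΔE = 13.6057 × 7² × (1/n_f² − 1/n_i²) eV.

Setting ΔE equal to the photon energy:
1/n_f² − 1/n_i² = 67.408686 / (13.6057 × 7²) = 0.10111111

Since 1/n_i² must be positive, we need 1/n_f² > 0.10111111, i.e. n_f ≤ 3. For each allowed n_f, solve n_i = (1/n_f² − 0.10111111)^(−1/2) and check whether it is a whole number:
  n_f = 1: 1/n_i² = 1.00000000 − 0.10111111 = 0.89888889 → n_i = 1.055  (not an integer) ✗
  n_f = 2: 1/n_i² = 0.25000000 − 0.10111111 = 0.14888889 → n_i = 2.592  (not an integer) ✗
  n_f = 3: 1/n_i² = 0.11111111 − 0.10111111 = 0.01000000 → n_i = 10.000  → integer, n_i = 10 ✓

Only n_f = 3 gives an integer upper level, n_i = 10.

The transition is from n = 10 to n = 3 (emission).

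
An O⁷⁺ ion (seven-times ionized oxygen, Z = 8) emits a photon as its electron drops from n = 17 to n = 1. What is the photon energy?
867.75 eV

The energy levels are E_n = -13.6057 Z² eV / n².

Energy at n = 17: E_17 = -13.6057 × 8² / 17² = -3.01303 eV
Energy at n = 1: E_1 = -13.6057 × 8² / 1² = -870.76480 eV

For emission (electron falling to lower state), the photon energy is:
E_photon = E_17 - E_1 = |-3.01303 - (-870.76480)|
E_photon = 867.75 eV

This energy is carried away by the emitted photon.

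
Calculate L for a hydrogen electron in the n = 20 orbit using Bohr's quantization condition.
2.11e-33 J·s (or 20ℏ)

In the Bohr model, angular momentum is quantized:
L = nℏ

where ℏ = h/(2π) = 1.0546e-34 J·s

For n = 20:
L = 20 × 1.0546e-34 J·s
L = 2.11e-33 J·s

This can also be written as L = 20ℏ.
The angular momentum is an integer multiple of the reduced Planck constant.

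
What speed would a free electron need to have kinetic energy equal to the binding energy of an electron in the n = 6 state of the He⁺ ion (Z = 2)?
7.2923e+05 m/s (or 0.2432% of c)

The binding energy at n = 6 for He⁺ is:
E_6 = -13.6057 × 2²/6² = -1.5117444 eV
|E_6| = 1.5117444 eV

Convert to Joules:
KE = 1.5117444 eV × (1.602177 × 10⁻¹⁹ J/eV) = 2.422082e-19 J

Using KE = ½mv²:
v = √(2·KE/m_e)
v = √(2 × 2.422082e-19 J / 9.10938 × 10⁻³¹ kg)
v = 7.2923e+05 m/s

This is approximately 0.2432% the speed of light.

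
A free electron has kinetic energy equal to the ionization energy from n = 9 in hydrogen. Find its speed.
2.43e+05 m/s (or 0.08108% of c)

The binding energy at n = 9 for hydrogen is:
E_9 = -13.6057/9² = -0.1679716 eV
|E_9| = 0.1679716 eV

Convert to Joules:
KE = 0.1679716 eV × (1.602177 × 10⁻¹⁹ J/eV) = 2.6912e-20 J

Using KE = ½mv²:
v = √(2·KE/m_e)
v = √(2 × 2.6912e-20 J / 9.10938 × 10⁻³¹ kg)
v = 2.43e+05 m/s

This is approximately 0.08108% the speed of light.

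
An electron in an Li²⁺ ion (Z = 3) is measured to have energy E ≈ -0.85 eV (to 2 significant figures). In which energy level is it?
n = 12

The exact energy levels follow E_n = -13.6057 Z² / n² eV with Z = 3.

The measured value (-0.85 eV) is reported to only 2 significant figures, so we must test candidate n values and see which one matches to that precision.

Candidate energies:
  n = 10:  E = -13.6057 × 3² / 10² = -1.224513 eV
  n = 11:  E = -13.6057 × 3² / 11² = -1.011994 eV
  n = 12:  E = -13.6057 × 3² / 12² = -0.850356 eV  ← matches
  n = 13:  E = -13.6057 × 3² / 13² = -0.724564 eV
  n = 14:  E = -13.6057 × 3² / 14² = -0.624752 eV

Checking against the measurement of -0.85 eV (2 sig figs), only n = 12 agrees:
E_12 = -0.850356 eV, which rounds to -0.85 eV ✓

Therefore n = 12.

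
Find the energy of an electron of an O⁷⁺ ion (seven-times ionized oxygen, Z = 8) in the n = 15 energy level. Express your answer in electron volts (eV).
-3.870 eV

The energy levels of a hydrogen-like atom are given by:
E_n = -13.6057 Z² / n² eV  (with Z = 8 for O⁷⁺)

For n = 15:
E_15 = -13.6057 × 8² / 15²
E_15 = -13.6057 × 64 / 225
E_15 = -3.870 eV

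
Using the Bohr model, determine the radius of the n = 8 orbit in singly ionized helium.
1.6934 nm (or 16.9337 Å)

The Bohr radius formula is:
r_n = n² a₀ / Z

where a₀ = 0.0529177 nm is the Bohr radius.

For He⁺ (Z = 2) at n = 8:
r_8 = 8² × 0.0529177 nm / 2
r_8 = 64 × 0.0529177 nm / 2
r_8 = 3.38673 nm / 2
r_8 = 1.6934 nm

The electron orbits at approximately 1.6934 nm from the nucleus.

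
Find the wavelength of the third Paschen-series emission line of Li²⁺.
121.502018 nm

The lines of a series are numbered from the longest wavelength (smallest ΔE) outward; the third line is the transition from n = n_f + 3 to n_f.
The Paschen series has all transitions ending at n_f = 3.

For Li²⁺ (Z = 3), the third line (γ-line) is the jump from n = 6 to n = 3:
E_6 = -13.6057 × 3² / 6² = -3.401425000 eV
E_3 = -13.6057 × 3² / 3² = -13.605700000 eV
ΔE = E_6 - E_3 = 10.204275000 eV

λ = hc/E = 1239.84 eV·nm / 10.204275000 eV
λ = 121.502018 nm

This is the γ-line of the Paschen series in Li²⁺.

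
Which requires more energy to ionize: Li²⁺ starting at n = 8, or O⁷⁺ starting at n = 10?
O⁷⁺ at n = 10 (E = -8.7076 eV)

Using E_n = -13.6057 Z² / n² eV:

Li²⁺ (Z = 3) at n = 8:
E = -13.6057 × 3² / 8² = -13.6057 × 9 / 64 = -1.9133016 eV

O⁷⁺ (Z = 8) at n = 10:
E = -13.6057 × 8² / 10² = -13.6057 × 64 / 100 = -8.7076480 eV

Since -8.7076480 eV < -1.9133016 eV,
O⁷⁺ at n = 10 is more tightly bound (requires more energy to ionize).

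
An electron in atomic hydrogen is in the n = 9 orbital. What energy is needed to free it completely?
0.167972 eV

The ionization energy is the energy needed to remove the electron completely (n → ∞).

For hydrogen, E_n = -13.6057 eV / n².

At n = 9: E_9 = -13.6057 / 9² = -0.167971605 eV
At n = ∞: E_∞ = 0 eV

Ionization energy = E_∞ - E_9 = 0 - (-0.167971605) = 0.167971605 eV
Ionization energy ≈ 0.167972 eV

This is also called the binding energy of the electron in state n = 9.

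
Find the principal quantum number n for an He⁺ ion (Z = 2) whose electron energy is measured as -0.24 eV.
n = 15

The exact energy levels follow E_n = -13.6057 Z² / n² eV with Z = 2.

The measured value (-0.24 eV) is reported to only 2 significant figures, so we must test candidate n values and see which one matches to that precision.

Candidate energies:
  n = 13:  E = -13.6057 × 2² / 13² = -0.32203 eV
  n = 14:  E = -13.6057 × 2² / 14² = -0.27767 eV
  n = 15:  E = -13.6057 × 2² / 15² = -0.24188 eV  ← matches
  n = 16:  E = -13.6057 × 2² / 16² = -0.21259 eV
  n = 17:  E = -13.6057 × 2² / 17² = -0.18831 eV

Checking against the measurement of -0.24 eV (2 sig figs), only n = 15 agrees:
E_15 = -0.24188 eV, which rounds to -0.24 eV ✓

Therefore n = 15.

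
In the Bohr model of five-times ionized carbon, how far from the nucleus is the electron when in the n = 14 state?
1.7286 nm (or 17.2865 Å)

The Bohr radius formula is:
r_n = n² a₀ / Z

where a₀ = 0.0529177 nm is the Bohr radius.

For C⁵⁺ (Z = 6) at n = 14:
r_14 = 14² × 0.0529177 nm / 6
r_14 = 196 × 0.0529177 nm / 6
r_14 = 10.37187 nm / 6
r_14 = 1.7286 nm

The electron orbits at approximately 1.7286 nm from the nucleus.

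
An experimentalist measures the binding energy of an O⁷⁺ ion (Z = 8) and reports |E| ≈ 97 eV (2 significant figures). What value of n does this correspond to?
n = 3

The exact energy levels follow E_n = -13.6057 Z² / n² eV with Z = 8.

The measured value (-97 eV) is reported to only 2 significant figures, so we must test candidate n values and see which one matches to that precision.

Candidate energies:
  n = 1:  E = -13.6057 × 8² / 1² = -870.76480 eV
  n = 2:  E = -13.6057 × 8² / 2² = -217.69120 eV
  n = 3:  E = -13.6057 × 8² / 3² = -96.75164 eV  ← matches
  n = 4:  E = -13.6057 × 8² / 4² = -54.42280 eV
  n = 5:  E = -13.6057 × 8² / 5² = -34.83059 eV

Checking against the measurement of -97 eV (2 sig figs), only n = 3 agrees:
E_3 = -96.75164 eV, which rounds to -97 eV ✓

Therefore n = 3.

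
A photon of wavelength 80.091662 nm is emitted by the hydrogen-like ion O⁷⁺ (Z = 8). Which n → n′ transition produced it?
n = 10 → n = 6

First, find the photon energy from the wavelength (hc = 1239.84 eV·nm):
E = hc/λ = 1239.84 eV·nm / 80.091662 nm = 15.480263 eV

The energy levels of O⁷⁺ satisfy E_n = -13.6057 × 8² / n² eV, so an emission n_i → n_f releases
ΔE = 13.6057 × 8² × (1/n_f² − 1/n_i²) eV.

Setting ΔE equal to the photon energy:
1/n_f² − 1/n_i² = 15.480263 / (13.6057 × 8²) = 0.017777778

Since 1/n_i² must be positive, we need 1/n_f² > 0.017777778, i.e. n_f ≤ 7. For each allowed n_f, solve n_i = (1/n_f² − 0.017777778)^(−1/2) and check whether it is a whole number:
  n_f = 1: 1/n_i² = 1.000000000 − 0.017777778 = 0.982222222 → n_i = 1.009  (not an integer) ✗
  n_f = 2: 1/n_i² = 0.250000000 − 0.017777778 = 0.232222222 → n_i = 2.075  (not an integer) ✗
  n_f = 3: 1/n_i² = 0.111111111 − 0.017777778 = 0.093333333 → n_i = 3.273  (not an integer) ✗
  n_f = 4: 1/n_i² = 0.062500000 − 0.017777778 = 0.044722222 → n_i = 4.729  (not an integer) ✗
  n_f = 5: 1/n_i² = 0.040000000 − 0.017777778 = 0.022222222 → n_i = 6.708  (not an integer) ✗
  n_f = 6: 1/n_i² = 0.027777778 − 0.017777778 = 0.010000000 → n_i = 10.000  → integer, n_i = 10 ✓
  n_f = 7: 1/n_i² = 0.020408163 − 0.017777778 = 0.002630385 → n_i = 19.498  (not an integer) ✗

Only n_f = 6 gives an integer upper level, n_i = 10.

The transition is from n = 10 to n = 6 (emission).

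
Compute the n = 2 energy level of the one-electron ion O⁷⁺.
-217.69 eV

For hydrogen-like ions, the energy levels scale with Z²:
E_n = -13.6057 Z² / n² eV

For O⁷⁺ (Z = 8) at n = 2:
E_2 = -13.6057 × 8² / 2²
E_2 = -13.6057 × 64 / 4
E_2 = -870.7648 / 4
E_2 = -217.69 eV

The energy is 64 times more negative than hydrogen at the same n due to the stronger nuclear charge.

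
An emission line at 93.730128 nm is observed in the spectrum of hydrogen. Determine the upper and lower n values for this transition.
n = 6 → n = 1

First, find the photon energy from the wavelength (hc = 1239.84 eV·nm):
E = hc/λ = 1239.84 eV·nm / 93.730128 nm = 13.227764 eV

The energy levels of hydrogen satisfy E_n = -13.6057 / n² eV, so an emission n_i → n_f releases
ΔE = 13.6057 × (1/n_f² − 1/n_i²) eV.

Setting ΔE equal to the photon energy:
1/n_f² − 1/n_i² = 13.227764 / 13.6057 = 0.97222223

Since 1/n_i² must be positive, we need 1/n_f² > 0.97222223, i.e. n_f ≤ 1. For each allowed n_f, solve n_i = (1/n_f² − 0.97222223)^(−1/2) and check whether it is a whole number:
  n_f = 1: 1/n_i² = 1.00000000 − 0.97222223 = 0.02777777 → n_i = 6.000  → integer, n_i = 6 ✓

Only n_f = 1 gives an integer upper level, n_i = 6.

The transition is from n = 6 to n = 1 (emission).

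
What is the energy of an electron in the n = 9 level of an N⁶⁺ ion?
-8.2306 eV

For hydrogen-like ions, the energy levels scale with Z²:
E_n = -13.6057 Z² / n² eV

For N⁶⁺ (Z = 7) at n = 9:
E_9 = -13.6057 × 7² / 9²
E_9 = -13.6057 × 49 / 81
E_9 = -666.6793 / 81
E_9 = -8.2306 eV

The energy is 49 times more negative than hydrogen at the same n due to the stronger nuclear charge.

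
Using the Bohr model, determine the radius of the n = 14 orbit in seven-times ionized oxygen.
1.2965 nm (or 12.9648 Å)

The Bohr radius formula is:
r_n = n² a₀ / Z

where a₀ = 0.0529177 nm is the Bohr radius.

For O⁷⁺ (Z = 8) at n = 14:
r_14 = 14² × 0.0529177 nm / 8
r_14 = 196 × 0.0529177 nm / 8
r_14 = 10.37187 nm / 8
r_14 = 1.2965 nm

The electron orbits at approximately 1.2965 nm from the nucleus.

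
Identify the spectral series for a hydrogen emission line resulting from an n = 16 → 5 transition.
Pfund series

The spectral series in hydrogen are named based on the final (lower) energy level:
- Lyman series: n_final = 1 (ultraviolet)
- Balmer series: n_final = 2 (visible/near-UV)
- Paschen series: n_final = 3 (infrared)
- Brackett series: n_final = 4 (infrared)
- Pfund series: n_final = 5 (far infrared)

Since this transition ends at n = 5, it belongs to the Pfund series.

For reference, this 16 → 5 line has photon energy
ΔE = 13.6057 eV × (1/5² - 1/16²) = 0.49108073 eV,
corresponding to wavelength λ = hc/ΔE = 1239.84 eV·nm / 0.49108073 eV = 2524.72 nm in the far infrared region.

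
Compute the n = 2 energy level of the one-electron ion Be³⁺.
-54.423 eV

For hydrogen-like ions, the energy levels scale with Z²:
E_n = -13.6057 Z² / n² eV

For Be³⁺ (Z = 4) at n = 2:
E_2 = -13.6057 × 4² / 2²
E_2 = -13.6057 × 16 / 4
E_2 = -217.6912 / 4
E_2 = -54.423 eV

The energy is 16 times more negative than hydrogen at the same n due to the stronger nuclear charge.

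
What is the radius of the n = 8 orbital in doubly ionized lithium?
1.12891 nm (or 11.28911 Å)

The Bohr radius formula is:
r_n = n² a₀ / Z

where a₀ = 0.05291772 nm is the Bohr radius.

For Li²⁺ (Z = 3) at n = 8:
r_8 = 8² × 0.05291772 nm / 3
r_8 = 64 × 0.05291772 nm / 3
r_8 = 3.386734 nm / 3
r_8 = 1.12891 nm

The electron orbits at approximately 1.12891 nm from the nucleus.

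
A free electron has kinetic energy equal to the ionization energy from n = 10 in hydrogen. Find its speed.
2.188e+05 m/s (or 0.072974% of c)

The binding energy at n = 10 for hydrogen is:
E_10 = -13.6057/10² = -0.13605700 eV
|E_10| = 0.13605700 eV

Convert to Joules:
KE = 0.13605700 eV × (1.602177 × 10⁻¹⁹ J/eV) = 2.17987e-20 J

Using KE = ½mv²:
v = √(2·KE/m_e)
v = √(2 × 2.17987e-20 J / 9.10938 × 10⁻³¹ kg)
v = 2.188e+05 m/s

This is approximately 0.072974% the speed of light.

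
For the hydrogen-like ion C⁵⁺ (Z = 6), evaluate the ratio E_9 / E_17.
3.56790

Using E_n = -13.6057 Z² / n² eV with Z = 6:

E_9 = -13.6057 × 6² / 9² = -489.8052 / 81 = -6.04697777778 eV
E_17 = -13.6057 × 6² / 17² = -489.8052 / 289 = -1.69482768166 eV

The ratio is:
E_9/E_17 = (-6.04697777778) / (-1.69482768166)
E_9/E_17 = (-489.8052/81) / (-489.8052/289)
E_9/E_17 = 289/81
E_9/E_17 = 3.56790
(Note: the Z² factors cancel in the ratio.)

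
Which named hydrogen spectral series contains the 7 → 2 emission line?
Balmer series

The spectral series in hydrogen are named based on the final (lower) energy level:
- Lyman series: n_final = 1 (ultraviolet)
- Balmer series: n_final = 2 (visible/near-UV)
- Paschen series: n_final = 3 (infrared)
- Brackett series: n_final = 4 (infrared)
- Pfund series: n_final = 5 (far infrared)

Since this transition ends at n = 2, it belongs to the Balmer series.

For reference, this 7 → 2 line has photon energy
ΔE = 13.6057 eV × (1/2² - 1/7²) = 3.12375765 eV,
corresponding to wavelength λ = hc/ΔE = 1239.84 eV·nm / 3.12375765 eV = 396.9066 nm in the visible/near-UV region.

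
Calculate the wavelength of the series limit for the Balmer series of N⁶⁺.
7.439 nm

The series limit corresponds to the transition from n = ∞ to n = 2.
This is the highest energy (shortest wavelength) transition in the Balmer series.

E_∞ = 0 eV
E_2 = -13.6057 × 7² / 2² = -166.66983 eV

Energy at series limit:
ΔE = E_∞ - E_2 = 0 - (-166.66983) = 166.66983 eV
λ = hc/E = 1239.84 eV·nm / 166.66983 eV = 7.439 nm

This energy equals the ionization energy from the n = 2 state of N⁶⁺.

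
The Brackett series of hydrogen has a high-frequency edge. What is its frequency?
2.06e+14 Hz

The series limit corresponds to the transition from n = ∞ to n = 4.
This is the highest energy (shortest wavelength) transition in the Brackett series.

E_∞ = 0 eV
E_4 = -13.6057 / 4² = -0.85035625 eV

Energy at series limit:
ΔE = E_∞ - E_4 = 0 - (-0.85035625) = 0.85035625 eV
E = 0.85035625 eV × (1.602177 × 10⁻¹⁹ J/eV) = 1.3624e-19 J
f = E/h = 1.3624e-19 J / (6.62607 × 10⁻³⁴ J·s) = 2.06e+14 Hz

This energy equals the ionization energy from the n = 4 state of hydrogen.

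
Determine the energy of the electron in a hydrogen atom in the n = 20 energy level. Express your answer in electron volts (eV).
-0.034 eV

The energy levels of a hydrogen-like atom are given by:
E_n = -13.6057 eV / n²

For n = 20:
E_20 = -13.6057 eV / 20²
E_20 = -13.6057 eV / 400
E_20 = -0.034 eV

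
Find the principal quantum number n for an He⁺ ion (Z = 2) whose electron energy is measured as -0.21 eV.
n = 16

The exact energy levels follow E_n = -13.6057 Z² / n² eV with Z = 2.

The measured value (-0.21 eV) is reported to only 2 significant figures, so we must test candidate n values and see which one matches to that precision.

Candidate energies:
  n = 14:  E = -13.6057 × 2² / 14² = -0.27767 eV
  n = 15:  E = -13.6057 × 2² / 15² = -0.24188 eV
  n = 16:  E = -13.6057 × 2² / 16² = -0.21259 eV  ← matches
  n = 17:  E = -13.6057 × 2² / 17² = -0.18831 eV
  n = 18:  E = -13.6057 × 2² / 18² = -0.16797 eV

Checking against the measurement of -0.21 eV (2 sig figs), only n = 16 agrees:
E_16 = -0.21259 eV, which rounds to -0.21 eV ✓

Therefore n = 16.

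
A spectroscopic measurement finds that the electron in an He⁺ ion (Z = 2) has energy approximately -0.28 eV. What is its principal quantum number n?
n = 14

The exact energy levels follow E_n = -13.6057 Z² / n² eV with Z = 2.

The measured value (-0.28 eV) is reported to only 2 significant figures, so we must test candidate n values and see which one matches to that precision.

Candidate energies:
  n = 12:  E = -13.6057 × 2² / 12² = -0.377936 eV
  n = 13:  E = -13.6057 × 2² / 13² = -0.322028 eV
  n = 14:  E = -13.6057 × 2² / 14² = -0.277667 eV  ← matches
  n = 15:  E = -13.6057 × 2² / 15² = -0.241879 eV
  n = 16:  E = -13.6057 × 2² / 16² = -0.212589 eV

Checking against the measurement of -0.28 eV (2 sig figs), only n = 14 agrees:
E_14 = -0.277667 eV, which rounds to -0.28 eV ✓

Therefore n = 14.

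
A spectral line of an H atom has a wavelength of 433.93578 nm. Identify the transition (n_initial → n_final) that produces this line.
n = 5 → n = 2

First, find the photon energy from the wavelength (hc = 1239.84 eV·nm):
E = hc/λ = 1239.84 eV·nm / 433.93578 nm = 2.8571970 eV

The energy levels of hydrogen satisfy E_n = -13.6057 / n² eV, so an emission n_i → n_f releases
ΔE = 13.6057 × (1/n_f² − 1/n_i²) eV.

Setting ΔE equal to the photon energy:
1/n_f² − 1/n_i² = 2.8571970 / 13.6057 = 0.21000000

Since 1/n_i² must be positive, we need 1/n_f² > 0.21000000, i.e. n_f ≤ 2. For each allowed n_f, solve n_i = (1/n_f² − 0.21000000)^(−1/2) and check whether it is a whole number:
  n_f = 1: 1/n_i² = 1.00000000 − 0.21000000 = 0.79000000 → n_i = 1.125  (not an integer) ✗
  n_f = 2: 1/n_i² = 0.25000000 − 0.21000000 = 0.04000000 → n_i = 5.000  → integer, n_i = 5 ✓

Only n_f = 2 gives an integer upper level, n_i = 5.

The transition is from n = 5 to n = 2 (emission).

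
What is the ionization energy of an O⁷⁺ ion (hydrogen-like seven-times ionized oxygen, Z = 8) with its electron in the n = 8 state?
13.60570 eV

The ionization energy is the energy needed to remove the electron completely (n → ∞).

For a hydrogen-like ion with Z = 8, E_n = -13.6057 Z² / n² eV.

At n = 8: E_8 = -13.6057 × 8² / 8² = -13.60570000 eV
At n = ∞: E_∞ = 0 eV

Ionization energy = E_∞ - E_8 = 0 - (-13.60570000) = 13.60570000 eV
Ionization energy ≈ 13.60570 eV

This is also called the binding energy of the electron in state n = 8.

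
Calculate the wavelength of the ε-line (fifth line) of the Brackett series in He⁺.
454.2306 nm

The lines of a series are numbered from the longest wavelength (smallest ΔE) outward; the fifth line is the transition from n = n_f + 5 to n_f.
The Brackett series has all transitions ending at n_f = 4.

For He⁺ (Z = 2), the fifth line (ε-line) is the jump from n = 9 to n = 4:
E_9 = -13.6057 × 2² / 9² = -0.67188642 eV
E_4 = -13.6057 × 2² / 4² = -3.40142500 eV
ΔE = E_9 - E_4 = 2.72953858 eV

λ = hc/E = 1239.84 eV·nm / 2.72953858 eV
λ = 454.2306 nm

This is the ε-line of the Brackett series in He⁺.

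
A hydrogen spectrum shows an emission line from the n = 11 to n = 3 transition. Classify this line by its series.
Paschen series

The spectral series in hydrogen are named based on the final (lower) energy level:
- Lyman series: n_final = 1 (ultraviolet)
- Balmer series: n_final = 2 (visible/near-UV)
- Paschen series: n_final = 3 (infrared)
- Brackett series: n_final = 4 (infrared)
- Pfund series: n_final = 5 (far infrared)

Since this transition ends at n = 3, it belongs to the Paschen series.

For reference, this 11 → 3 line has photon energy
ΔE = 13.6057 eV × (1/3² - 1/11²) = 1.3993006428 eV,
corresponding to wavelength λ = hc/ΔE = 1239.84 eV·nm / 1.3993006428 eV = 886.042614 nm in the infrared region.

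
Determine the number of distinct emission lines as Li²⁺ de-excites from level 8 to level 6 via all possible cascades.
3

The electron can occupy levels n = 6, 7, ..., 8 during de-excitation — that is m = 8 - 6 + 1 = 3 distinct levels.

The number of distinct spectral lines equals the number of ways to choose 2 of these m levels (each pair gives one possible emission transition):

Number of lines = m(m-1)/2 = 3×2/2 = 3

These correspond to all possible transitions between the 3 levels:
8 → 7, 8 → 6, 7 → 6

Each transition produces a photon with a unique energy (and thus wavelength). This count does not depend on Z.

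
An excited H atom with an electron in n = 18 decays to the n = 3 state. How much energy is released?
1.47 eV

The energy levels are E_n = -13.6057 eV / n².

Energy at n = 18: E_18 = -13.6057 / 18² = -0.04199 eV
Energy at n = 3: E_3 = -13.6057 / 3² = -1.51174 eV

For emission (electron falling to lower state), the photon energy is:
E_photon = E_18 - E_3 = |-0.04199 - (-1.51174)|
E_photon = 1.47 eV

This energy is carried away by the emitted photon.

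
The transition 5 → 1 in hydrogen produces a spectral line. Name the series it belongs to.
Lyman series

The spectral series in hydrogen are named based on the final (lower) energy level:
- Lyman series: n_final = 1 (ultraviolet)
- Balmer series: n_final = 2 (visible/near-UV)
- Paschen series: n_final = 3 (infrared)
- Brackett series: n_final = 4 (infrared)
- Pfund series: n_final = 5 (far infrared)

Since this transition ends at n = 1, it belongs to the Lyman series.

For reference, this 5 → 1 line has photon energy
ΔE = 13.6057 eV × (1/1² - 1/5²) = 13.0614720 eV,
corresponding to wavelength λ = hc/ΔE = 1239.84 eV·nm / 13.0614720 eV = 94.92345 nm in the ultraviolet region.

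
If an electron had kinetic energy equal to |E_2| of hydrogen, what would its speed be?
1.094e+06 m/s (or 0.3649% of c)

The binding energy at n = 2 for hydrogen is:
E_2 = -13.6057/2² = -3.401425 eV
|E_2| = 3.401425 eV

Convert to Joules:
KE = 3.401425 eV × (1.602177 × 10⁻¹⁹ J/eV) = 5.44968e-19 J

Using KE = ½mv²:
v = √(2·KE/m_e)
v = √(2 × 5.44968e-19 J / 9.10938 × 10⁻³¹ kg)
v = 1.094e+06 m/s

This is approximately 0.3649% the speed of light.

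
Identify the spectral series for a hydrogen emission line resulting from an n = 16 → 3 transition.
Paschen series

The spectral series in hydrogen are named based on the final (lower) energy level:
- Lyman series: n_final = 1 (ultraviolet)
- Balmer series: n_final = 2 (visible/near-UV)
- Paschen series: n_final = 3 (infrared)
- Brackett series: n_final = 4 (infrared)
- Pfund series: n_final = 5 (far infrared)

Since this transition ends at n = 3, it belongs to the Paschen series.

For reference, this 16 → 3 line has photon energy
ΔE = 13.6057 eV × (1/3² - 1/16²) = 1.4585972 eV,
corresponding to wavelength λ = hc/ΔE = 1239.84 eV·nm / 1.4585972 eV = 850.022 nm in the infrared region.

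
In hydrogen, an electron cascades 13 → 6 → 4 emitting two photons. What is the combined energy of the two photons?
0.770 eV

The energy levels of hydrogen are E_n = -13.6057 / n² eV.

First transition (13 → 6):
ΔE₁ = |E_6 - E_13|
ΔE₁ = |-0.377936111 - (-0.080507101)| = 0.297429 eV

Second transition (6 → 4):
ΔE₂ = |E_4 - E_6|
ΔE₂ = |-0.850356250 - (-0.377936111)| = 0.472420 eV

Total energy released:
E_total = ΔE₁ + ΔE₂ = 0.297429 + 0.472420 = 0.770 eV

Note: This equals the direct transition 13 → 4: 0.770 eV ✓
Energy is conserved regardless of the path taken.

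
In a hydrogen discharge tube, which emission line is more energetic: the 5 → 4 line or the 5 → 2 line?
5 → 2

Calculate the energy for each transition:

Transition 5 → 4:
ΔE₁ = |E_4 - E_5| = |-13.6057/4² - (-13.6057/5²)|
ΔE₁ = |-0.850356250 - (-0.544228000)| = 0.306128 eV

Transition 5 → 2:
ΔE₂ = |E_2 - E_5| = |-13.6057/2² - (-13.6057/5²)|
ΔE₂ = |-3.401425000 - (-0.544228000)| = 2.857197 eV

Since 2.857197 eV > 0.306128 eV, the transition 5 → 2 emits the more energetic photon.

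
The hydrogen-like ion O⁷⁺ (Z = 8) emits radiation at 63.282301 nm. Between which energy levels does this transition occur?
n = 5 → n = 4

First, find the photon energy from the wavelength (hc = 1239.84 eV·nm):
E = hc/λ = 1239.84 eV·nm / 63.282301 nm = 19.592208 eV

The energy levels of O⁷⁺ satisfy E_n = -13.6057 × 8² / n² eV, so an emission n_i → n_f releases
ΔE = 13.6057 × 8² × (1/n_f² − 1/n_i²) eV.

Setting ΔE equal to the photon energy:
1/n_f² − 1/n_i² = 19.592208 / (13.6057 × 8²) = 0.022500000

Since 1/n_i² must be positive, we need 1/n_f² > 0.022500000, i.e. n_f ≤ 6. For each allowed n_f, solve n_i = (1/n_f² − 0.022500000)^(−1/2) and check whether it is a whole number:
  n_f = 1: 1/n_i² = 1.000000000 − 0.022500000 = 0.977500000 → n_i = 1.011  (not an integer) ✗
  n_f = 2: 1/n_i² = 0.250000000 − 0.022500000 = 0.227500000 → n_i = 2.097  (not an integer) ✗
  n_f = 3: 1/n_i² = 0.111111111 − 0.022500000 = 0.088611111 → n_i = 3.359  (not an integer) ✗
  n_f = 4: 1/n_i² = 0.062500000 − 0.022500000 = 0.040000000 → n_i = 5.000  → integer, n_i = 5 ✓
  n_f = 5: 1/n_i² = 0.040000000 − 0.022500000 = 0.017500000 → n_i = 7.559  (not an integer) ✗
  n_f = 6: 1/n_i² = 0.027777778 − 0.022500000 = 0.005277778 → n_i = 13.765  (not an integer) ✗

Only n_f = 4 gives an integer upper level, n_i = 5.

The transition is from n = 5 to n = 4 (emission).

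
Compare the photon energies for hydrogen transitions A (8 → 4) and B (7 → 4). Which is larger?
8 → 4

Calculate the energy for each transition:

Transition 8 → 4:
ΔE₁ = |E_4 - E_8| = |-13.6057/4² - (-13.6057/8²)|
ΔE₁ = |-0.8503562500 - (-0.2125890625)| = 0.6377672 eV

Transition 7 → 4:
ΔE₂ = |E_4 - E_7| = |-13.6057/4² - (-13.6057/7²)|
ΔE₂ = |-0.8503562500 - (-0.2776673469)| = 0.5726889 eV

Since 0.6377672 eV > 0.5726889 eV, the transition 8 → 4 emits the more energetic photon.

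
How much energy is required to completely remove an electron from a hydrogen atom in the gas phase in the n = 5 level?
0.54423 eV

The ionization energy is the energy needed to remove the electron completely (n → ∞).

For hydrogen, E_n = -13.6057 eV / n².

At n = 5: E_5 = -13.6057 / 5² = -0.54422800 eV
At n = ∞: E_∞ = 0 eV

Ionization energy = E_∞ - E_5 = 0 - (-0.54422800) = 0.54422800 eV
Ionization energy ≈ 0.54423 eV

This is also called the binding energy of the electron in state n = 5.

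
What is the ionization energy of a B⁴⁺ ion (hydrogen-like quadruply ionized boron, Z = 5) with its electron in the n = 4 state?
21.26 eV

The ionization energy is the energy needed to remove the electron completely (n → ∞).

For a hydrogen-like ion with Z = 5, E_n = -13.6057 Z² / n² eV.

At n = 4: E_4 = -13.6057 × 5² / 4² = -21.25891 eV
At n = ∞: E_∞ = 0 eV

Ionization energy = E_∞ - E_4 = 0 - (-21.25891) = 21.25891 eV
Ionization energy ≈ 21.26 eV

This is also called the binding energy of the electron in state n = 4.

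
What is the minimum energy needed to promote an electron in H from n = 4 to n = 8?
0.637767 eV

The energy levels of a hydrogen-like atom are E_n = -13.6057 eV / n².

Energy at n = 4: E_4 = -13.6057 / 4² = -0.850356250 eV
Energy at n = 8: E_8 = -13.6057 / 8² = -0.212589063 eV

The excitation energy is the difference:
ΔE = E_8 - E_4
ΔE = -0.212589063 - (-0.850356250)
ΔE = 0.637767 eV

Since this is positive, energy must be absorbed (photon absorption).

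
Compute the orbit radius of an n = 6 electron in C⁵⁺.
0.3175 nm (or 3.1751 Å)

The Bohr radius formula is:
r_n = n² a₀ / Z

where a₀ = 0.0529177 nm is the Bohr radius.

For C⁵⁺ (Z = 6) at n = 6:
r_6 = 6² × 0.0529177 nm / 6
r_6 = 36 × 0.0529177 nm / 6
r_6 = 1.90504 nm / 6
r_6 = 0.3175 nm

The electron orbits at approximately 0.3175 nm from the nucleus.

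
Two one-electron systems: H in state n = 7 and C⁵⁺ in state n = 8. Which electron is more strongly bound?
C⁵⁺ at n = 8 (E = -7.653206 eV)

Using E_n = -13.6057 Z² / n² eV:

H (Z = 1) at n = 7:
E = -13.6057 × 1² / 7² = -13.6057 × 1 / 49 = -0.277667347 eV

C⁵⁺ (Z = 6) at n = 8:
E = -13.6057 × 6² / 8² = -13.6057 × 36 / 64 = -7.653206250 eV

Since -7.653206250 eV < -0.277667347 eV,
C⁵⁺ at n = 8 is more tightly bound (requires more energy to ionize).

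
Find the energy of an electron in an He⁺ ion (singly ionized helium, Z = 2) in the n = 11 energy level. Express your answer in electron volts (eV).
-0.4498 eV

The energy levels of a hydrogen-like atom are given by:
E_n = -13.6057 Z² / n² eV  (with Z = 2 for He⁺)

For n = 11:
E_11 = -13.6057 × 2² / 11²
E_11 = -13.6057 × 4 / 121
E_11 = -0.4498 eV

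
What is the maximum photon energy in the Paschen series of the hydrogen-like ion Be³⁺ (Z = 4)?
24.187911 eV

The series limit corresponds to the transition from n = ∞ to n = 3.
This is the highest energy (shortest wavelength) transition in the Paschen series.

E_∞ = 0 eV
E_3 = -13.6057 × 4² / 3² = -24.187911 eV

Energy at series limit:
ΔE = E_∞ - E_3 = 0 - (-24.187911) = 24.187911 eV

This energy equals the ionization energy from the n = 3 state of Be³⁺.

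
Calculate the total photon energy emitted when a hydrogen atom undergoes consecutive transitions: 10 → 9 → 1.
13.4696 eV

The energy levels of hydrogen are E_n = -13.6057 / n² eV.

First transition (10 → 9):
ΔE₁ = |E_9 - E_10|
ΔE₁ = |-0.1679716049 - (-0.1360570000)| = 0.0319146 eV

Second transition (9 → 1):
ΔE₂ = |E_1 - E_9|
ΔE₂ = |-13.6057000000 - (-0.1679716049)| = 13.4377284 eV

Total energy released:
E_total = ΔE₁ + ΔE₂ = 0.0319146 + 13.4377284 = 13.4696 eV

Note: This equals the direct transition 10 → 1: 13.4696 eV ✓
Energy is conserved regardless of the path taken.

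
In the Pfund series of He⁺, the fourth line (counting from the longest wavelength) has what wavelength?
823.8000 nm

The lines of a series are numbered from the longest wavelength (smallest ΔE) outward; the fourth line is the transition from n = n_f + 4 to n_f.
The Pfund series has all transitions ending at n_f = 5.

For He⁺ (Z = 2), the fourth line (δ-line) is the jump from n = 9 to n = 5:
E_9 = -13.6057 × 2² / 9² = -0.67188642 eV
E_5 = -13.6057 × 2² / 5² = -2.17691200 eV
ΔE = E_9 - E_5 = 1.50502558 eV

λ = hc/E = 1239.84 eV·nm / 1.50502558 eV
λ = 823.8000 nm

This is the δ-line of the Pfund series in He⁺.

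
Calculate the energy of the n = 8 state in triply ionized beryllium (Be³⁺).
-3.40143 eV

For hydrogen-like ions, the energy levels scale with Z²:
E_n = -13.6057 Z² / n² eV

For Be³⁺ (Z = 4) at n = 8:
E_8 = -13.6057 × 4² / 8²
E_8 = -13.6057 × 16 / 64
E_8 = -217.6912 / 64
E_8 = -3.40143 eV

The energy is 16 times more negative than hydrogen at the same n due to the stronger nuclear charge.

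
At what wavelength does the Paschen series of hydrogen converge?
820.139 nm

The series limit corresponds to the transition from n = ∞ to n = 3.
This is the highest energy (shortest wavelength) transition in the Paschen series.

E_∞ = 0 eV
E_3 = -13.6057 / 3² = -1.5117444 eV

Energy at series limit:
ΔE = E_∞ - E_3 = 0 - (-1.5117444) = 1.5117444 eV
λ = hc/E = 1239.84 eV·nm / 1.5117444 eV = 820.139 nm

This energy equals the ionization energy from the n = 3 state of hydrogen.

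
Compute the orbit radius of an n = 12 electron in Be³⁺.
1.9050 nm (or 19.0504 Å)

The Bohr radius formula is:
r_n = n² a₀ / Z

where a₀ = 0.0529177 nm is the Bohr radius.

For Be³⁺ (Z = 4) at n = 12:
r_12 = 12² × 0.0529177 nm / 4
r_12 = 144 × 0.0529177 nm / 4
r_12 = 7.62015 nm / 4
r_12 = 1.9050 nm

The electron orbits at approximately 1.9050 nm from the nucleus.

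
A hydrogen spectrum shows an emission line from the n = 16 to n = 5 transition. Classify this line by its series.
Pfund series

The spectral series in hydrogen are named based on the final (lower) energy level:
- Lyman series: n_final = 1 (ultraviolet)
- Balmer series: n_final = 2 (visible/near-UV)
- Paschen series: n_final = 3 (infrared)
- Brackett series: n_final = 4 (infrared)
- Pfund series: n_final = 5 (far infrared)

Since this transition ends at n = 5, it belongs to the Pfund series.

For reference, this 16 → 5 line has photon energy
ΔE = 13.6057 eV × (1/5² - 1/16²) = 0.49108073438 eV,
corresponding to wavelength λ = hc/ΔE = 1239.84 eV·nm / 0.49108073438 eV = 2524.71725 nm in the far infrared region.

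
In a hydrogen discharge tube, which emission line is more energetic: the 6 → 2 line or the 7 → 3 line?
6 → 2

Calculate the energy for each transition:

Transition 6 → 2:
ΔE₁ = |E_2 - E_6| = |-13.6057/2² - (-13.6057/6²)|
ΔE₁ = |-3.40142500000 - (-0.37793611111)| = 3.02348889 eV

Transition 7 → 3:
ΔE₂ = |E_3 - E_7| = |-13.6057/3² - (-13.6057/7²)|
ΔE₂ = |-1.51174444444 - (-0.27766734694)| = 1.23407710 eV

Since 3.02348889 eV > 1.23407710 eV, the transition 6 → 2 emits the more energetic photon.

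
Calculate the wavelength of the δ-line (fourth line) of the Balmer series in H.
410.069 nm

The lines of a series are numbered from the longest wavelength (smallest ΔE) outward; the fourth line is the transition from n = n_f + 4 to n_f.
The Balmer series has all transitions ending at n_f = 2.

For H, the fourth line (δ-line) is the jump from n = 6 to n = 2:
E_6 = -13.6057 / 6² = -0.3779361 eV
E_2 = -13.6057 / 2² = -3.4014250 eV
ΔE = E_6 - E_2 = 3.0234889 eV

λ = hc/E = 1239.84 eV·nm / 3.0234889 eV
λ = 410.069 nm

This is the δ-line of the Balmer series in H.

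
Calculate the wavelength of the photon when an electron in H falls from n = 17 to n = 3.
846.500217 nm

First, find the transition energy using E_n = -13.6057 / n² eV:
E_17 = -13.6057 / 17² = -0.0470785467 eV
E_3 = -13.6057 / 3² = -1.5117444444 eV

Photon energy: |ΔE| = |E_3 - E_17| = 1.4646658977 eV

Convert to wavelength using E = hc/λ with hc = 1239.84 eV·nm:
λ = hc/E = 1239.84 eV·nm / 1.4646658977 eV
λ = 846.500217 nm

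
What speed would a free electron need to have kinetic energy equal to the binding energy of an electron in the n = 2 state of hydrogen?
1.0938e+06 m/s (or 0.36% of c)

The binding energy at n = 2 for hydrogen is:
E_2 = -13.6057/2² = -3.4014250 eV
|E_2| = 3.4014250 eV

Convert to Joules:
KE = 3.4014250 eV × (1.602177 × 10⁻¹⁹ J/eV) = 5.449685e-19 J

Using KE = ½mv²:
v = √(2·KE/m_e)
v = √(2 × 5.449685e-19 J / 9.10938 × 10⁻³¹ kg)
v = 1.0938e+06 m/s

This is approximately 0.36% the speed of light.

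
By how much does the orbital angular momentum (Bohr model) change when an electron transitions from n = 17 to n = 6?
1.1600e-33 J·s (or 11ℏ)

In the Bohr model, L_n = nℏ where ℏ = 1.054572e-34 J·s.

L_17 = 17ℏ = 1.792772e-33 J·s
L_6 = 6ℏ = 6.327432e-34 J·s

ΔL = L_17 - L_6 = (17 - 6)ℏ = 11ℏ
ΔL = 11 × 1.054572e-34 J·s = 1.1600e-33 J·s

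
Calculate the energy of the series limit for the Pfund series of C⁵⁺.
19.59 eV

The series limit corresponds to the transition from n = ∞ to n = 5.
This is the highest energy (shortest wavelength) transition in the Pfund series.

E_∞ = 0 eV
E_5 = -13.6057 × 6² / 5² = -19.59 eV

Energy at series limit:
ΔE = E_∞ - E_5 = 0 - (-19.59) = 19.59 eV

This energy equals the ionization energy from the n = 5 state of C⁵⁺.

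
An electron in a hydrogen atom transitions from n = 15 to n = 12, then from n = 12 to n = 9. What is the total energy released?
0.10750 eV

The energy levels of hydrogen are E_n = -13.6057 / n² eV.

First transition (15 → 12):
ΔE₁ = |E_12 - E_15|
ΔE₁ = |-0.09448402778 - (-0.06046977778)| = 0.03401425 eV

Second transition (12 → 9):
ΔE₂ = |E_9 - E_12|
ΔE₂ = |-0.16797160494 - (-0.09448402778)| = 0.07348758 eV

Total energy released:
E_total = ΔE₁ + ΔE₂ = 0.03401425 + 0.07348758 = 0.10750 eV

Note: This equals the direct transition 15 → 9: 0.10750 eV ✓
Energy is conserved regardless of the path taken.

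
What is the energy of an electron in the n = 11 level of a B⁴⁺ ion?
-2.811095 eV

For hydrogen-like ions, the energy levels scale with Z²:
E_n = -13.6057 Z² / n² eV

For B⁴⁺ (Z = 5) at n = 11:
E_11 = -13.6057 × 5² / 11²
E_11 = -13.6057 × 25 / 121
E_11 = -340.1425 / 121
E_11 = -2.811095 eV

The energy is 25 times more negative than hydrogen at the same n due to the stronger nuclear charge.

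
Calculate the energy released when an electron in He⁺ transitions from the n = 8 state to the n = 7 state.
0.2603 eV

The energy levels are E_n = -13.6057 Z² eV / n².

Energy at n = 8: E_8 = -13.6057 × 2² / 8² = -0.8503563 eV
Energy at n = 7: E_7 = -13.6057 × 2² / 7² = -1.1106694 eV

For emission (electron falling to lower state), the photon energy is:
E_photon = E_8 - E_7 = |-0.8503563 - (-1.1106694)|
E_photon = 0.2603 eV

This energy is carried away by the emitted photon.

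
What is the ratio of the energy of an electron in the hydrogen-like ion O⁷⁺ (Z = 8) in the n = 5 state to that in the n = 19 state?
14.4400

Using E_n = -13.6057 Z² / n² eV with Z = 8:

E_5 = -13.6057 × 8² / 5² = -870.7648 / 25 = -34.8305920000 eV
E_19 = -13.6057 × 8² / 19² = -870.7648 / 361 = -2.4120908587 eV

The ratio is:
E_5/E_19 = (-34.8305920000) / (-2.4120908587)
E_5/E_19 = (-870.7648/25) / (-870.7648/361)
E_5/E_19 = 361/25
E_5/E_19 = 14.4400
(Note: the Z² factors cancel in the ratio.)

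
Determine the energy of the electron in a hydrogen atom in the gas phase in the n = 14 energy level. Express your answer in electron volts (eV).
-0.069417 eV

The energy levels of a hydrogen-like atom are given by:
E_n = -13.6057 eV / n²

For n = 14:
E_14 = -13.6057 eV / 14²
E_14 = -13.6057 eV / 196
E_14 = -0.069417 eV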